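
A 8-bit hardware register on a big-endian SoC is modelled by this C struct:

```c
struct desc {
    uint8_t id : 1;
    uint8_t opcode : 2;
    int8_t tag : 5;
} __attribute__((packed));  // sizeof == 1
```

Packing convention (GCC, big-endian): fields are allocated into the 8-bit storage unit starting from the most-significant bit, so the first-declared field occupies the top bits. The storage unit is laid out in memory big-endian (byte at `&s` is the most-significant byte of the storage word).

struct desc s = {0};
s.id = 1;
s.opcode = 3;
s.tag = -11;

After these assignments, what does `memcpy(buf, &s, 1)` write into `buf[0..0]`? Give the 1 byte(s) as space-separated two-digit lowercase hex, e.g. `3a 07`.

f5

[7+:1] id=1 & 0x1 = 0x1; word=0x80
[5+:2] opcode=3 & 0x3 = 0x3; word=0xe0
[0+:5] tag=-11 & 0x1f = 0x15; word=0xf5
word = 0xf5 → big-endian bytes:
  [0]=0xf5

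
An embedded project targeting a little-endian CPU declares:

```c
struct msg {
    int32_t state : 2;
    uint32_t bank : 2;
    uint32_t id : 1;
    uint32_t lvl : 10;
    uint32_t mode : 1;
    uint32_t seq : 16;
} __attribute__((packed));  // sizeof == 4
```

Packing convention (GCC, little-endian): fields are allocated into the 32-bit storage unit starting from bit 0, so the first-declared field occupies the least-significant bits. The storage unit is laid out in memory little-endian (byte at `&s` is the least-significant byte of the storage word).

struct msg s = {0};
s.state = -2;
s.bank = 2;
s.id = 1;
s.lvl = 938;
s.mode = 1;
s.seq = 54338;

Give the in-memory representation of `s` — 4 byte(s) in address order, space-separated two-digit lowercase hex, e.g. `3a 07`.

state:2 = -2 → 0x2 << 0 → word 0x00000002
bank:2 = 2 → 0x2 << 2 → word 0x0000000a
id:1 = 1 → 0x1 << 4 → word 0x0000001a
lvl:10 = 938 → 0x3aa << 5 → word 0x0000755a
mode:1 = 1 → 0x1 << 15 → word 0x0000f55a
seq:16 = 54338 → 0xd442 << 16 → word 0xd442f55a
word = 0xd442f55a → little-endian bytes:
  [0]=0x5a  [1]=0xf5  [2]=0x42  [3]=0xd4

5a f5 42 d4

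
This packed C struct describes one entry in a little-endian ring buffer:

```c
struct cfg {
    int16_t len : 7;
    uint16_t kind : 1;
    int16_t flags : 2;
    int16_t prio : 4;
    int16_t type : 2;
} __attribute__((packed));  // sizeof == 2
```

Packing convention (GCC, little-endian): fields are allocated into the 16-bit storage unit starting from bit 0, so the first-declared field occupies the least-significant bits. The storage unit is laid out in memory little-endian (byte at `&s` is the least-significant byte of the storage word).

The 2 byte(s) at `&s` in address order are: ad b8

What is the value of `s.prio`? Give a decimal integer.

[0]=0xad [1]=0xb8 (little-endian) → word 0xb8ad
len [0+:7] = (word>>0) & 0x7f = 45
kind [7+:1] = (word>>7) & 0x1 = 1
flags [8+:2] = (word>>8) & 0x3 = 0
prio [10+:4] = (word>>10) & 0xf = 14  ←
type [14+:2] = (word>>14) & 0x3 = 2
prio signed 4b, MSB=1: 14 - 16 = -2

-2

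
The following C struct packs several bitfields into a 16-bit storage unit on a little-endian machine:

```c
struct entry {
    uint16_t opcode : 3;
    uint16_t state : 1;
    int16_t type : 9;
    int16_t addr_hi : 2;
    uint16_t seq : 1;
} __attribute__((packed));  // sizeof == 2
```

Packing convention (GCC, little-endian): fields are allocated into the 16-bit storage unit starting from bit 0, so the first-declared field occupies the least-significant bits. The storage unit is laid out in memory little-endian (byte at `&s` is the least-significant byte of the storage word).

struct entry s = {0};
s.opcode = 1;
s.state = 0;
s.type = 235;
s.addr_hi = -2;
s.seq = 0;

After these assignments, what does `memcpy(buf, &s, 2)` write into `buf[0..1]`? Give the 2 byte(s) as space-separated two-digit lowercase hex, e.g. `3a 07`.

opcode:3 = 1 → 0x1 << 0 → word 0x0001
state:1 = 0 → 0x0 << 3 → word 0x0001
type:9 = 235 → 0xeb << 4 → word 0x0eb1
addr_hi:2 = -2 → 0x2 << 13 → word 0x4eb1
seq:1 = 0 → 0x0 << 15 → word 0x4eb1
word = 0x4eb1 → little-endian bytes:
  [0]=0xb1  [1]=0x4e

b1 4e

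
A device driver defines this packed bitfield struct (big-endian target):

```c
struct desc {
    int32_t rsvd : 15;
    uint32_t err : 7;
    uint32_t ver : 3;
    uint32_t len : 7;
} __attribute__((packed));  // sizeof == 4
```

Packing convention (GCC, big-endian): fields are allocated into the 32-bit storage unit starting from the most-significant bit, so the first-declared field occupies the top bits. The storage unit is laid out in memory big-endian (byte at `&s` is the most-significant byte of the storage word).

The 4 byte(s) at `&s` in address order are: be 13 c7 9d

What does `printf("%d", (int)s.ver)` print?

7

[0]=0xbe [1]=0x13 [2]=0xc7 [3]=0x9d (big-endian) → word 0xbe13c79d
rsvd [17+:15] = (word>>17) & 0x7fff = 24329
err [10+:7] = (word>>10) & 0x7f = 113
ver [7+:3] = (word>>7) & 0x7 = 7  ←
len [0+:7] = (word>>0) & 0x7f = 29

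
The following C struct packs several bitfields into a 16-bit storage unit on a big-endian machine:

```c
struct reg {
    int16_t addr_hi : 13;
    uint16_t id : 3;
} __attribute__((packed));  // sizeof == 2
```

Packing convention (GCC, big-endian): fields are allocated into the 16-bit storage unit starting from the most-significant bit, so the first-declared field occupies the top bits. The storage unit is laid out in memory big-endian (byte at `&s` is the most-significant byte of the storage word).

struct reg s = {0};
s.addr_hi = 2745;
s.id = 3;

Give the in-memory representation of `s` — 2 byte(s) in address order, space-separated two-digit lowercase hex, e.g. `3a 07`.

[3+:13] addr_hi=2745 & 0x1fff = 0xab9; word=0x55c8
[0+:3] id=3 & 0x7 = 0x3; word=0x55cb
word = 0x55cb → big-endian bytes:
  [0]=0x55  [1]=0xcb

55 cb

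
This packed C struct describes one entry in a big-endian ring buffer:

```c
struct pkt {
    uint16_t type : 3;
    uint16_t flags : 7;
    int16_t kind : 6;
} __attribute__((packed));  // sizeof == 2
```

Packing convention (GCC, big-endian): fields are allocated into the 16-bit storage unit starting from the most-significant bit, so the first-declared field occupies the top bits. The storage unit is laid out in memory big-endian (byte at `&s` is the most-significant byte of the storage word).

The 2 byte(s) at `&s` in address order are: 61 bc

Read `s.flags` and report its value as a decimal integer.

6

[0]=0x61 [1]=0xbc (big-endian) → word 0x61bc
type:3 @ bit 13 → (0x61bc>>13)&0x7 = 0x3
flags:7 @ bit 6 → (0x61bc>>6)&0x7f = 0x6  ←
kind:6 @ bit 0 → (0x61bc>>0)&0x3f = 0x3c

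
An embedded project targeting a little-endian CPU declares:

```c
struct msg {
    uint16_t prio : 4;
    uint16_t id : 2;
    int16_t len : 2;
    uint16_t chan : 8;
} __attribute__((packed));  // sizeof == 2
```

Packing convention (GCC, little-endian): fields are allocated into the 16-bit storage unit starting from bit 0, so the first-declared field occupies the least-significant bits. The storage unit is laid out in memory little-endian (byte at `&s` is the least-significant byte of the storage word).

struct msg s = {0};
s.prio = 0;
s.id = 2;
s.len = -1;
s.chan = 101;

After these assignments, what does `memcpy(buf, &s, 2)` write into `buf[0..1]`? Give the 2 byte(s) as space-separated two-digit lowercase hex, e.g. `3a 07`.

prio:4 = 0 → 0x0 << 0 → word 0x0000
id:2 = 2 → 0x2 << 4 → word 0x0020
len:2 = -1 → 0x3 << 6 → word 0x00e0
chan:8 = 101 → 0x65 << 8 → word 0x65e0
word = 0x65e0 → little-endian bytes:
  [0]=0xe0  [1]=0x65

e0 65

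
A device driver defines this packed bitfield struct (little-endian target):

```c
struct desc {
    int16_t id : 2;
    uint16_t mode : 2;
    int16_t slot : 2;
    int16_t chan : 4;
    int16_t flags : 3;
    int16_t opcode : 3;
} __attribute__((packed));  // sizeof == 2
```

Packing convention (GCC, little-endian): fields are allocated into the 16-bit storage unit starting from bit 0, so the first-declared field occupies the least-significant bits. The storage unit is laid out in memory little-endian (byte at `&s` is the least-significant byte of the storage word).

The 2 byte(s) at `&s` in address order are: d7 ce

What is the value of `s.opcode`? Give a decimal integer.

-2

[0]=0xd7 [1]=0xce (little-endian) → word 0xced7
id:2 @ bit 0 → (0xced7>>0)&0x3 = 0x3
mode:2 @ bit 2 → (0xced7>>2)&0x3 = 0x1
slot:2 @ bit 4 → (0xced7>>4)&0x3 = 0x1
chan:4 @ bit 6 → (0xced7>>6)&0xf = 0xb
flags:3 @ bit 10 → (0xced7>>10)&0x7 = 0x3
opcode:3 @ bit 13 → (0xced7>>13)&0x7 = 0x6  ←
opcode signed 3b, MSB=1: 6 - 8 = -2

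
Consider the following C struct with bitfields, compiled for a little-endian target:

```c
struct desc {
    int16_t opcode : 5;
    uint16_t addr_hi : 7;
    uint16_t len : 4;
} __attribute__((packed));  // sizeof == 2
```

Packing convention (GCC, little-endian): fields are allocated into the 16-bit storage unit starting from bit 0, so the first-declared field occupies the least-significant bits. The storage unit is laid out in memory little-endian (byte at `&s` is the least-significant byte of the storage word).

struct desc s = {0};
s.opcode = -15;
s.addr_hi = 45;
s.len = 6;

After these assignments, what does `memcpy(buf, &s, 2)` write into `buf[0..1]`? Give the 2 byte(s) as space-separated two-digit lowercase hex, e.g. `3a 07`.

opcode (5b) val=-15 bits=0x11 at bit 0: 0x0011
addr_hi (7b) val=45 bits=0x2d at bit 5: 0x05b1
len (4b) val=6 bits=0x6 at bit 12: 0x65b1
word = 0x65b1 → little-endian bytes:
  [0]=0xb1  [1]=0x65

b1 65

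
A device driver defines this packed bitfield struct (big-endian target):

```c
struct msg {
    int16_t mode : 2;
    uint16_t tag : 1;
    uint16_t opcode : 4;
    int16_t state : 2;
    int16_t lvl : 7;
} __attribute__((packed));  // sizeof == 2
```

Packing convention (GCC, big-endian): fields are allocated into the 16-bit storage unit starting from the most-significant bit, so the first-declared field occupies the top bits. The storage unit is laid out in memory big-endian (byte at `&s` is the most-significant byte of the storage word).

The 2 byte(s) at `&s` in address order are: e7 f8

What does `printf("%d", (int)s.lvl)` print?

[0]=0xe7 [1]=0xf8 (big-endian) → word 0xe7f8
mode:2 @ bit 14 → (0xe7f8>>14)&0x3 = 0x3
tag:1 @ bit 13 → (0xe7f8>>13)&0x1 = 0x1
opcode:4 @ bit 9 → (0xe7f8>>9)&0xf = 0x3
state:2 @ bit 7 → (0xe7f8>>7)&0x3 = 0x3
lvl:7 @ bit 0 → (0xe7f8>>0)&0x7f = 0x78  ←
lvl signed 7b, MSB=1: 120 - 128 = -8

-8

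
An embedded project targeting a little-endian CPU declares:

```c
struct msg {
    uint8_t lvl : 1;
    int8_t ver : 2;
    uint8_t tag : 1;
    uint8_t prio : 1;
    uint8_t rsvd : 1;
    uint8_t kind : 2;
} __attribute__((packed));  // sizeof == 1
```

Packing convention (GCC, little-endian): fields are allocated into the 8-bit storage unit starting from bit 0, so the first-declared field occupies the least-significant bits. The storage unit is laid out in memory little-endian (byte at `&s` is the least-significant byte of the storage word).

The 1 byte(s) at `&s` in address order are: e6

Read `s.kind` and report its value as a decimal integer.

[0]=0xe6 (little-endian) → word 0xe6
lvl [0+:1] = (word>>0) & 0x1 = 0
ver [1+:2] = (word>>1) & 0x3 = 3
tag [3+:1] = (word>>3) & 0x1 = 0
prio [4+:1] = (word>>4) & 0x1 = 0
rsvd [5+:1] = (word>>5) & 0x1 = 1
kind [6+:2] = (word>>6) & 0x3 = 3  ←

3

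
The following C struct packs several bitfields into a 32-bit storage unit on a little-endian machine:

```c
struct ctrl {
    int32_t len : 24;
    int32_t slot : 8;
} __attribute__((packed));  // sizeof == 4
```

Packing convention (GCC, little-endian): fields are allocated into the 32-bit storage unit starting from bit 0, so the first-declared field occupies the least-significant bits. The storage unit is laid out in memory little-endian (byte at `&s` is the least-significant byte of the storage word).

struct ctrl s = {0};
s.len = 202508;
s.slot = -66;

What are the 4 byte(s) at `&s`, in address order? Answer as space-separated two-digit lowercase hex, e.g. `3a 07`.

0c 17 03 be

len:24 = 202508 → 0x3170c << 0 → word 0x0003170c
slot:8 = -66 → 0xbe << 24 → word 0xbe03170c
word = 0xbe03170c → little-endian bytes:
  [0]=0x0c  [1]=0x17  [2]=0x03  [3]=0xbe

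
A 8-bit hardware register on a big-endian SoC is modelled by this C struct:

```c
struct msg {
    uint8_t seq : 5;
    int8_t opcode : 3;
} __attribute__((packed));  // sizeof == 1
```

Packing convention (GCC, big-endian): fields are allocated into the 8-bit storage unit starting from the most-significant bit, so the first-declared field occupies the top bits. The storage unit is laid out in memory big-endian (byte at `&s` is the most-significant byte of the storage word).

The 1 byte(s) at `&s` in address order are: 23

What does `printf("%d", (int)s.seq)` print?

4

[0]=0x23 (big-endian) → word 0x23
seq [3+:5] = (word>>3) & 0x1f = 4  ←
opcode [0+:3] = (word>>0) & 0x7 = 3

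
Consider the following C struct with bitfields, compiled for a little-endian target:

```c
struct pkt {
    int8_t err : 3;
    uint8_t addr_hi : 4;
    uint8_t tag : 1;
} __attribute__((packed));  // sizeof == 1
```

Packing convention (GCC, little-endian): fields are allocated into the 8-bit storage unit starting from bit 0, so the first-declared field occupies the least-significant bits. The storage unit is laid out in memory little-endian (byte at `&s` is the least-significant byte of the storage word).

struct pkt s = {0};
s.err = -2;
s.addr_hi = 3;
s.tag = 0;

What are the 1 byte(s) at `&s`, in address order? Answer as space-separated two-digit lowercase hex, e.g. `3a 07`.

err:3 = -2 → 0x6 << 0 → word 0x06
addr_hi:4 = 3 → 0x3 << 3 → word 0x1e
tag:1 = 0 → 0x0 << 7 → word 0x1e
word = 0x1e → little-endian bytes:
  [0]=0x1e

1e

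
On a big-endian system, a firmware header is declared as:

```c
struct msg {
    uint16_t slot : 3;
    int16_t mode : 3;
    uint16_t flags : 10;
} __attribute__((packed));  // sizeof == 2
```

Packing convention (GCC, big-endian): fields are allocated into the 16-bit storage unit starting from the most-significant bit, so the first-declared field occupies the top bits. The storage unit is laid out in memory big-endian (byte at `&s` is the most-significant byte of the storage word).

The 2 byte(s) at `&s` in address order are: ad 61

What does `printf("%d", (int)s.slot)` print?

[0]=0xad [1]=0x61 (big-endian) → word 0xad61
slot:3 @ bit 13 → (0xad61>>13)&0x7 = 0x5  ←
mode:3 @ bit 10 → (0xad61>>10)&0x7 = 0x3
flags:10 @ bit 0 → (0xad61>>0)&0x3ff = 0x161

5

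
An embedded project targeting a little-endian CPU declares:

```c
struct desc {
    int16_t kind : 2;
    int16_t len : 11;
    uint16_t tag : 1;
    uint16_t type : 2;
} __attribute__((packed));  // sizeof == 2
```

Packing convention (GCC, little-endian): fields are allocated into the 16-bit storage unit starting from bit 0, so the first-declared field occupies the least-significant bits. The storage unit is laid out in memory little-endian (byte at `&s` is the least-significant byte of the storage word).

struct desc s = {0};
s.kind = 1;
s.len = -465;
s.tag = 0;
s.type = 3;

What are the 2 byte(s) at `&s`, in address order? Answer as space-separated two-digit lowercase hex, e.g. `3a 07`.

kind:2 = 1 → 0x1 << 0 → word 0x0001
len:11 = -465 → 0x62f << 2 → word 0x18bd
tag:1 = 0 → 0x0 << 13 → word 0x18bd
type:2 = 3 → 0x3 << 14 → word 0xd8bd
word = 0xd8bd → little-endian bytes:
  [0]=0xbd  [1]=0xd8

bd d8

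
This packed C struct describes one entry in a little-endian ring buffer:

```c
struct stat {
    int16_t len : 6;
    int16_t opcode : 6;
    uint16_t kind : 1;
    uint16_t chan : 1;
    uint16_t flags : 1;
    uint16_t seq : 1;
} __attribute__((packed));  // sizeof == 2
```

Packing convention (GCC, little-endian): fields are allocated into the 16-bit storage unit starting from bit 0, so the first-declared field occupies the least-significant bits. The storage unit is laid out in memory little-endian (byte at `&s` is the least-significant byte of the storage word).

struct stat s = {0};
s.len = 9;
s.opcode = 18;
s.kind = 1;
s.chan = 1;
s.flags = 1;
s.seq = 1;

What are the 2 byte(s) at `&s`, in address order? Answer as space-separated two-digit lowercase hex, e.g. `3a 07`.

len (6b) val=9 bits=0x9 at bit 0: 0x0009
opcode (6b) val=18 bits=0x12 at bit 6: 0x0489
kind (1b) val=1 bits=0x1 at bit 12: 0x1489
chan (1b) val=1 bits=0x1 at bit 13: 0x3489
flags (1b) val=1 bits=0x1 at bit 14: 0x7489
seq (1b) val=1 bits=0x1 at bit 15: 0xf489
word = 0xf489 → little-endian bytes:
  [0]=0x89  [1]=0xf4

89 f4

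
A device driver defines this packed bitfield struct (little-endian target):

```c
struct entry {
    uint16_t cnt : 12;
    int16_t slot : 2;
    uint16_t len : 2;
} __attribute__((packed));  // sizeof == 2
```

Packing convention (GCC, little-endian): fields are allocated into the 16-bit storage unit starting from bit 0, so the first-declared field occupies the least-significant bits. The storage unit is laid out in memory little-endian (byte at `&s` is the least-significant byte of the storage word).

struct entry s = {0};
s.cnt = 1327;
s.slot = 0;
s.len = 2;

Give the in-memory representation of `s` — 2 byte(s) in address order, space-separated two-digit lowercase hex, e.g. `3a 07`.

2f 85

cnt:12 = 1327 → 0x52f << 0 → word 0x052f
slot:2 = 0 → 0x0 << 12 → word 0x052f
len:2 = 2 → 0x2 << 14 → word 0x852f
word = 0x852f → little-endian bytes:
  [0]=0x2f  [1]=0x85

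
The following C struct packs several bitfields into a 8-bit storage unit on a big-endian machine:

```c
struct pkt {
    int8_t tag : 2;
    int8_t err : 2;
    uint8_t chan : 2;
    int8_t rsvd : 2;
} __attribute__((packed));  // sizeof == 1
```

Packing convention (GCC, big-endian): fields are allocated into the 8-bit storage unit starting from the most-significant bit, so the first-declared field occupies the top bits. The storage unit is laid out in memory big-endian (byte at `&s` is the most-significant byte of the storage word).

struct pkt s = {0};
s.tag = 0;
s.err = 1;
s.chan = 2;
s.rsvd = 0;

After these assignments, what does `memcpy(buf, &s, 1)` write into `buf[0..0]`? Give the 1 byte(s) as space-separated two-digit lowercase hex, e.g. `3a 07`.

18

tag (2b) val=0 bits=0x0 at bit 6: 0x00
err (2b) val=1 bits=0x1 at bit 4: 0x10
chan (2b) val=2 bits=0x2 at bit 2: 0x18
rsvd (2b) val=0 bits=0x0 at bit 0: 0x18
word = 0x18 → big-endian bytes:
  [0]=0x18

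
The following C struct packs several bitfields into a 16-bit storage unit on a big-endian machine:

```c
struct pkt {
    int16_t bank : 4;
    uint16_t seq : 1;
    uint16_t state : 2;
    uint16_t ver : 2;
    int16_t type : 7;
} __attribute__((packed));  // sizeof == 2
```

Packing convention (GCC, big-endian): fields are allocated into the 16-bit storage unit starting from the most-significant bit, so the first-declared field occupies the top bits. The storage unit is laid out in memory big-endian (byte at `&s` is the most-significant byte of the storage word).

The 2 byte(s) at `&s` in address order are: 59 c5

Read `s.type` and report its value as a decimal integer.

-59

[0]=0x59 [1]=0xc5 (big-endian) → word 0x59c5
bank [12+:4] = (word>>12) & 0xf = 5
seq [11+:1] = (word>>11) & 0x1 = 1
state [9+:2] = (word>>9) & 0x3 = 0
ver [7+:2] = (word>>7) & 0x3 = 3
type [0+:7] = (word>>0) & 0x7f = 69  ←
type signed 7b, MSB=1: 69 - 128 = -59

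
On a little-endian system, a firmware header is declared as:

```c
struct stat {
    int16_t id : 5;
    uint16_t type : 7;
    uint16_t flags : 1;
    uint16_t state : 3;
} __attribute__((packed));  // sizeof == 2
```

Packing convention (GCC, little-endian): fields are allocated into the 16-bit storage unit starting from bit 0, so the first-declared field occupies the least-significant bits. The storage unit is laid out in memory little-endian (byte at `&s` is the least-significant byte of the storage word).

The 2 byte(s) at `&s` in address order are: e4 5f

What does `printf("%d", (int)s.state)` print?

2

[0]=0xe4 [1]=0x5f (little-endian) → word 0x5fe4
id [0+:5] = (word>>0) & 0x1f = 4
type [5+:7] = (word>>5) & 0x7f = 127
flags [12+:1] = (word>>12) & 0x1 = 1
state [13+:3] = (word>>13) & 0x7 = 2  ←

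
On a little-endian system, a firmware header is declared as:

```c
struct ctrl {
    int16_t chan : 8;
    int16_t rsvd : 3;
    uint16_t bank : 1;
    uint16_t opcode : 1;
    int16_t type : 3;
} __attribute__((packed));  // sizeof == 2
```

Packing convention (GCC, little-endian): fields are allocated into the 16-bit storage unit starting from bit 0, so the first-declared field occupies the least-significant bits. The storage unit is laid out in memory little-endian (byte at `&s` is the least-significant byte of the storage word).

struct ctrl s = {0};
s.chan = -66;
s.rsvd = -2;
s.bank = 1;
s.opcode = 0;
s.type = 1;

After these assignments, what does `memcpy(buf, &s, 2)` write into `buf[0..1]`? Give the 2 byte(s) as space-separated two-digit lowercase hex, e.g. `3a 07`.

be 2e

[0+:8] chan=-66 & 0xff = 0xbe; word=0x00be
[8+:3] rsvd=-2 & 0x7 = 0x6; word=0x06be
[11+:1] bank=1 & 0x1 = 0x1; word=0x0ebe
[12+:1] opcode=0 & 0x1 = 0x0; word=0x0ebe
[13+:3] type=1 & 0x7 = 0x1; word=0x2ebe
word = 0x2ebe → little-endian bytes:
  [0]=0xbe  [1]=0x2e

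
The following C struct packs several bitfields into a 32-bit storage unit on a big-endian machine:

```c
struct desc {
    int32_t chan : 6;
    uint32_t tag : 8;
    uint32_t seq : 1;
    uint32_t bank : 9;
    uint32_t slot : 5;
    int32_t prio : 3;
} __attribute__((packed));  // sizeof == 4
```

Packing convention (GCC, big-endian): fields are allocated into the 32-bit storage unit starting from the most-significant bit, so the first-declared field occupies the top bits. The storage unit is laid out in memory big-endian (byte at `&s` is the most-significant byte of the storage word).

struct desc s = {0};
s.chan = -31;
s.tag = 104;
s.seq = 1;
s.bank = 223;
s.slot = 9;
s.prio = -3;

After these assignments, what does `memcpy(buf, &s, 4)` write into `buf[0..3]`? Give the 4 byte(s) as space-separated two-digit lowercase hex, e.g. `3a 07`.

85 a2 df 4d

[26+:6] chan=-31 & 0x3f = 0x21; word=0x84000000
[18+:8] tag=104 & 0xff = 0x68; word=0x85a00000
[17+:1] seq=1 & 0x1 = 0x1; word=0x85a20000
[8+:9] bank=223 & 0x1ff = 0xdf; word=0x85a2df00
[3+:5] slot=9 & 0x1f = 0x9; word=0x85a2df48
[0+:3] prio=-3 & 0x7 = 0x5; word=0x85a2df4d
word = 0x85a2df4d → big-endian bytes:
  [0]=0x85  [1]=0xa2  [2]=0xdf  [3]=0x4d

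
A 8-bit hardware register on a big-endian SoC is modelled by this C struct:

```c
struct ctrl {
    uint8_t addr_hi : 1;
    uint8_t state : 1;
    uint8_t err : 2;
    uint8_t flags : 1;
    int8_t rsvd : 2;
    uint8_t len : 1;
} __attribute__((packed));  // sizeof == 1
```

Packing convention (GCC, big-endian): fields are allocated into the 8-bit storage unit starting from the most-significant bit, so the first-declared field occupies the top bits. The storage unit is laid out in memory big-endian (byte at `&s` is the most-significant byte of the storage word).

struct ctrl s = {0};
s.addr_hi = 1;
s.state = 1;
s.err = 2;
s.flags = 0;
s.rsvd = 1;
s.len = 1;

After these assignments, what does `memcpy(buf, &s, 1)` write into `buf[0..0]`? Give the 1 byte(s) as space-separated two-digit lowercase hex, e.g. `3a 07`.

e3

addr_hi:1 = 1 → 0x1 << 7 → word 0x80
state:1 = 1 → 0x1 << 6 → word 0xc0
err:2 = 2 → 0x2 << 4 → word 0xe0
flags:1 = 0 → 0x0 << 3 → word 0xe0
rsvd:2 = 1 → 0x1 << 1 → word 0xe2
len:1 = 1 → 0x1 << 0 → word 0xe3
word = 0xe3 → big-endian bytes:
  [0]=0xe3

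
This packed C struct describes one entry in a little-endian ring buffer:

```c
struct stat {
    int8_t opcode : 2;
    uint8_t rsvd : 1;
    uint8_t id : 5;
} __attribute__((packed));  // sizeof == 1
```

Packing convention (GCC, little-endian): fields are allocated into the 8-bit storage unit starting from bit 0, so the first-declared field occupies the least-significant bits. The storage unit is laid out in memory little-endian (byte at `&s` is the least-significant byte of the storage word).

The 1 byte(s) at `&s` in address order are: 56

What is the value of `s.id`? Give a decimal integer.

10

[0]=0x56 (little-endian) → word 0x56
opcode [0+:2] = (word>>0) & 0x3 = 2
rsvd [2+:1] = (word>>2) & 0x1 = 1
id [3+:5] = (word>>3) & 0x1f = 10  ←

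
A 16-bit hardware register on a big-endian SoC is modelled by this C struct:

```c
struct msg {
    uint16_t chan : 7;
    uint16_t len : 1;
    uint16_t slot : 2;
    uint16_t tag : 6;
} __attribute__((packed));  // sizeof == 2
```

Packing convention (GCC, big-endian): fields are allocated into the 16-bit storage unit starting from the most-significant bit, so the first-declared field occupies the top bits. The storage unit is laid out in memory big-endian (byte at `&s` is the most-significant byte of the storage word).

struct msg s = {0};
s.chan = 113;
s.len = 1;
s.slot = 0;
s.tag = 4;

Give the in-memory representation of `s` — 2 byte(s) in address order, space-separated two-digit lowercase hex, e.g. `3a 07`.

e3 04

chan (7b) val=113 bits=0x71 at bit 9: 0xe200
len (1b) val=1 bits=0x1 at bit 8: 0xe300
slot (2b) val=0 bits=0x0 at bit 6: 0xe300
tag (6b) val=4 bits=0x4 at bit 0: 0xe304
word = 0xe304 → big-endian bytes:
  [0]=0xe3  [1]=0x04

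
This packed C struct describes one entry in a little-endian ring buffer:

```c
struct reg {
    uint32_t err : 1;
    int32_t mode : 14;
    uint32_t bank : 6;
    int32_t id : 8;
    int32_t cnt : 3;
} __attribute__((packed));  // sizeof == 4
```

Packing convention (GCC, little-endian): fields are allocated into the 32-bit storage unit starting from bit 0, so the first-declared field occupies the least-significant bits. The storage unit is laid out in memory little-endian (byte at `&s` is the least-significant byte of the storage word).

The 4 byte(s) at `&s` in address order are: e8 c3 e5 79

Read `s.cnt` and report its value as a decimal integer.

3

[0]=0xe8 [1]=0xc3 [2]=0xe5 [3]=0x79 (little-endian) → word 0x79e5c3e8
err:1 @ bit 0 → (0x79e5c3e8>>0)&0x1 = 0x0
mode:14 @ bit 1 → (0x79e5c3e8>>1)&0x3fff = 0x21f4
bank:6 @ bit 15 → (0x79e5c3e8>>15)&0x3f = 0xb
id:8 @ bit 21 → (0x79e5c3e8>>21)&0xff = 0xcf
cnt:3 @ bit 29 → (0x79e5c3e8>>29)&0x7 = 0x3  ←
cnt signed 3b, MSB=0: value = 3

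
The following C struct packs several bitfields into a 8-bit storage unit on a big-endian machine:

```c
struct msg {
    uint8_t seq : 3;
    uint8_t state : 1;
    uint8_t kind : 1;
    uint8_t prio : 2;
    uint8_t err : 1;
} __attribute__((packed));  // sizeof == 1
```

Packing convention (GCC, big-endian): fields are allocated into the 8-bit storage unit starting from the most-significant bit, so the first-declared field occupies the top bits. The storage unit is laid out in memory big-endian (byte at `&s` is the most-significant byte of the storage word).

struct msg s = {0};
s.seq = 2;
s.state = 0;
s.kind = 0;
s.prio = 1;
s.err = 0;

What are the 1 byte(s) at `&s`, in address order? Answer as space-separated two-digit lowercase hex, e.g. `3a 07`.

[5+:3] seq=2 & 0x7 = 0x2; word=0x40
[4+:1] state=0 & 0x1 = 0x0; word=0x40
[3+:1] kind=0 & 0x1 = 0x0; word=0x40
[1+:2] prio=1 & 0x3 = 0x1; word=0x42
[0+:1] err=0 & 0x1 = 0x0; word=0x42
word = 0x42 → big-endian bytes:
  [0]=0x42

42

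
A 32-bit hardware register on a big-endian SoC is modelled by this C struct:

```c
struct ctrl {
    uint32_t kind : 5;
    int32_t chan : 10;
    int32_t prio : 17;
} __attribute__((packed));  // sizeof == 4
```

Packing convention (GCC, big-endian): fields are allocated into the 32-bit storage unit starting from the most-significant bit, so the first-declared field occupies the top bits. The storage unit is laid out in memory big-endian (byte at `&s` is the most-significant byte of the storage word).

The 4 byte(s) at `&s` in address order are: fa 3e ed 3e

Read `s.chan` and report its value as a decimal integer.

[0]=0xfa [1]=0x3e [2]=0xed [3]=0x3e (big-endian) → word 0xfa3eed3e
kind:5 @ bit 27 → (0xfa3eed3e>>27)&0x1f = 0x1f
chan:10 @ bit 17 → (0xfa3eed3e>>17)&0x3ff = 0x11f  ←
prio:17 @ bit 0 → (0xfa3eed3e>>0)&0x1ffff = 0xed3e
chan signed 10b, MSB=0: value = 287

287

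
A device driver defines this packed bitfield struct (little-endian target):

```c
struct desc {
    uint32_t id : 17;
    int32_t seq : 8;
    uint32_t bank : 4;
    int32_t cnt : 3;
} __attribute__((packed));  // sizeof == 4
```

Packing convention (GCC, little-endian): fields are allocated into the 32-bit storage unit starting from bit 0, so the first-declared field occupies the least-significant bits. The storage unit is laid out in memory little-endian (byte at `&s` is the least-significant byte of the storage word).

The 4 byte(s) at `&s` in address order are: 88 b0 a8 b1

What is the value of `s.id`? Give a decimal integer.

45192

[0]=0x88 [1]=0xb0 [2]=0xa8 [3]=0xb1 (little-endian) → word 0xb1a8b088
id [0+:17] = (word>>0) & 0x1ffff = 45192  ←
seq [17+:8] = (word>>17) & 0xff = 212
bank [25+:4] = (word>>25) & 0xf = 8
cnt [29+:3] = (word>>29) & 0x7 = 5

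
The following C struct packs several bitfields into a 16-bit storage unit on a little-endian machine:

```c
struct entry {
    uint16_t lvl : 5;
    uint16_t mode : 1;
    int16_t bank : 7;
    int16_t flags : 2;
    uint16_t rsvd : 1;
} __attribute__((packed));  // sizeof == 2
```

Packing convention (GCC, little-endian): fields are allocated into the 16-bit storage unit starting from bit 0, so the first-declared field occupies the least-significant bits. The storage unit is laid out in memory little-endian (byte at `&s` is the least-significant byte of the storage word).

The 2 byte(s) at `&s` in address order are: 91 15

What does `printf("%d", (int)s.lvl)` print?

17

[0]=0x91 [1]=0x15 (little-endian) → word 0x1591
lvl [0+:5] = (word>>0) & 0x1f = 17  ←
mode [5+:1] = (word>>5) & 0x1 = 0
bank [6+:7] = (word>>6) & 0x7f = 86
flags [13+:2] = (word>>13) & 0x3 = 0
rsvd [15+:1] = (word>>15) & 0x1 = 0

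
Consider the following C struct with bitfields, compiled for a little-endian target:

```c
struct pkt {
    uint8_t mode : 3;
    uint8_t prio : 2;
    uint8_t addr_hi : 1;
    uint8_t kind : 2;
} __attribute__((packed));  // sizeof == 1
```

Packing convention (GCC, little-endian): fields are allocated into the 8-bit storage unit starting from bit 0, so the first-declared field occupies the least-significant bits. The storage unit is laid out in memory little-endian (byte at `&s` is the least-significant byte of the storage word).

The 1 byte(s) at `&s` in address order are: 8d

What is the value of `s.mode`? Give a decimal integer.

5

[0]=0x8d (little-endian) → word 0x8d
mode:3 @ bit 0 → (0x8d>>0)&0x7 = 0x5  ←
prio:2 @ bit 3 → (0x8d>>3)&0x3 = 0x1
addr_hi:1 @ bit 5 → (0x8d>>5)&0x1 = 0x0
kind:2 @ bit 6 → (0x8d>>6)&0x3 = 0x2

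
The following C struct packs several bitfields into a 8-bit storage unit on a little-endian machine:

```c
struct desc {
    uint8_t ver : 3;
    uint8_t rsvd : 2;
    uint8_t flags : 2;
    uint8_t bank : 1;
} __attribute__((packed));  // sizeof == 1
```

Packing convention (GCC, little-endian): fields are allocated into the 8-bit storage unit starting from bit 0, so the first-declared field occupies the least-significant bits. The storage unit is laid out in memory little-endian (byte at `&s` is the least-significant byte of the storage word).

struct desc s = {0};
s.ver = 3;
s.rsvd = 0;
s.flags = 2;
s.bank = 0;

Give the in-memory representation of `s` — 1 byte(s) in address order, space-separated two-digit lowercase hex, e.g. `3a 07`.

ver (3b) val=3 bits=0x3 at bit 0: 0x03
rsvd (2b) val=0 bits=0x0 at bit 3: 0x03
flags (2b) val=2 bits=0x2 at bit 5: 0x43
bank (1b) val=0 bits=0x0 at bit 7: 0x43
word = 0x43 → little-endian bytes:
  [0]=0x43

43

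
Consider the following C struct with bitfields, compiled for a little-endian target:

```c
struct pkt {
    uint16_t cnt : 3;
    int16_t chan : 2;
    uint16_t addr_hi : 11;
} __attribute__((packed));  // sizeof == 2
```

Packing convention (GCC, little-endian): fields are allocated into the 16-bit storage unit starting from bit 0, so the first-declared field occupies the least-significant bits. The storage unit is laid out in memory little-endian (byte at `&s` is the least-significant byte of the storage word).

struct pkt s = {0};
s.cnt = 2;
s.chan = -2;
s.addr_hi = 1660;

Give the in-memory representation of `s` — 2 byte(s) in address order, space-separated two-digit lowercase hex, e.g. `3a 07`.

[0+:3] cnt=2 & 0x7 = 0x2; word=0x0002
[3+:2] chan=-2 & 0x3 = 0x2; word=0x0012
[5+:11] addr_hi=1660 & 0x7ff = 0x67c; word=0xcf92
word = 0xcf92 → little-endian bytes:
  [0]=0x92  [1]=0xcf

92 cf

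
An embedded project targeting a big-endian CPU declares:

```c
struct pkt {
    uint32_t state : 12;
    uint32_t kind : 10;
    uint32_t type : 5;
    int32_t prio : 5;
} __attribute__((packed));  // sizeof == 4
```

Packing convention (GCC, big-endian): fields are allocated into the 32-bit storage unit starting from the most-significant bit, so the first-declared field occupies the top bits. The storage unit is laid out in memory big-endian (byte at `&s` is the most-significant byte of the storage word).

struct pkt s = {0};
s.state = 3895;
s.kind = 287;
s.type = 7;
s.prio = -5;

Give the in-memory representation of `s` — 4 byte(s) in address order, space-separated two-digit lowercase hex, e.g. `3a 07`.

state:12 = 3895 → 0xf37 << 20 → word 0xf3700000
kind:10 = 287 → 0x11f << 10 → word 0xf3747c00
type:5 = 7 → 0x7 << 5 → word 0xf3747ce0
prio:5 = -5 → 0x1b << 0 → word 0xf3747cfb
word = 0xf3747cfb → big-endian bytes:
  [0]=0xf3  [1]=0x74  [2]=0x7c  [3]=0xfb

f3 74 7c fb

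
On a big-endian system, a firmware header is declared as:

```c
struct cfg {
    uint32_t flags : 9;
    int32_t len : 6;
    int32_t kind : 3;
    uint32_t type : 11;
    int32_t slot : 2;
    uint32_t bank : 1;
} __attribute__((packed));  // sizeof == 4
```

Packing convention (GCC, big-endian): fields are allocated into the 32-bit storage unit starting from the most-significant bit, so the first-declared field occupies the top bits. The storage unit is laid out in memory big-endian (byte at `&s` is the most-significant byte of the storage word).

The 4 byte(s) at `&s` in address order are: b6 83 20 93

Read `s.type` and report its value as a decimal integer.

[0]=0xb6 [1]=0x83 [2]=0x20 [3]=0x93 (big-endian) → word 0xb6832093
flags:9 @ bit 23 → (0xb6832093>>23)&0x1ff = 0x16d
len:6 @ bit 17 → (0xb6832093>>17)&0x3f = 0x1
kind:3 @ bit 14 → (0xb6832093>>14)&0x7 = 0x4
type:11 @ bit 3 → (0xb6832093>>3)&0x7ff = 0x412  ←
slot:2 @ bit 1 → (0xb6832093>>1)&0x3 = 0x1
bank:1 @ bit 0 → (0xb6832093>>0)&0x1 = 0x1

1042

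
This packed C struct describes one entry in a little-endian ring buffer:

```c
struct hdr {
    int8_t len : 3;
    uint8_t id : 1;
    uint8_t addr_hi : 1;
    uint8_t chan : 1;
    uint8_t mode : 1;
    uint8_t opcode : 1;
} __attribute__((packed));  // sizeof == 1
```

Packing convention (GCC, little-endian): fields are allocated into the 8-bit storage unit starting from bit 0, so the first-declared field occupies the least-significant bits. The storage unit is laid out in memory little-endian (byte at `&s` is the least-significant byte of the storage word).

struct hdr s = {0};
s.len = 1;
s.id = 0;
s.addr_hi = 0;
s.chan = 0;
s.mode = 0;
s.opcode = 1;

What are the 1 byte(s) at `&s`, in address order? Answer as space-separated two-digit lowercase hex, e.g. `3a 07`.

81

[0+:3] len=1 & 0x7 = 0x1; word=0x01
[3+:1] id=0 & 0x1 = 0x0; word=0x01
[4+:1] addr_hi=0 & 0x1 = 0x0; word=0x01
[5+:1] chan=0 & 0x1 = 0x0; word=0x01
[6+:1] mode=0 & 0x1 = 0x0; word=0x01
[7+:1] opcode=1 & 0x1 = 0x1; word=0x81
word = 0x81 → little-endian bytes:
  [0]=0x81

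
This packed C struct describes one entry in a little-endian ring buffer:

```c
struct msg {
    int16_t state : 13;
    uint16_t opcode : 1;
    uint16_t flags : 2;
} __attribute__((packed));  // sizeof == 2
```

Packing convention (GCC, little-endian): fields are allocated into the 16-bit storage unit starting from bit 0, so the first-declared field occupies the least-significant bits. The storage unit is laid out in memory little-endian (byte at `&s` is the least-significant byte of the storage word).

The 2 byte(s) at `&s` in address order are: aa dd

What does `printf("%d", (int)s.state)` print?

-598

[0]=0xaa [1]=0xdd (little-endian) → word 0xddaa
state:13 @ bit 0 → (0xddaa>>0)&0x1fff = 0x1daa  ←
opcode:1 @ bit 13 → (0xddaa>>13)&0x1 = 0x0
flags:2 @ bit 14 → (0xddaa>>14)&0x3 = 0x3
state signed 13b, MSB=1: 7594 - 8192 = -598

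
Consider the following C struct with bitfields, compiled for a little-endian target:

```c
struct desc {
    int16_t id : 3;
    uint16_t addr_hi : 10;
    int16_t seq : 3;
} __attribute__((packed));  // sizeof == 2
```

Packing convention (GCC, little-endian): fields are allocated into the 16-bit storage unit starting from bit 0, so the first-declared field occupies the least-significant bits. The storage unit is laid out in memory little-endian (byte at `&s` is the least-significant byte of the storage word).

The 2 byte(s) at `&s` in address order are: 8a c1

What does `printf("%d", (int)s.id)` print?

2

[0]=0x8a [1]=0xc1 (little-endian) → word 0xc18a
id:3 @ bit 0 → (0xc18a>>0)&0x7 = 0x2  ←
addr_hi:10 @ bit 3 → (0xc18a>>3)&0x3ff = 0x31
seq:3 @ bit 13 → (0xc18a>>13)&0x7 = 0x6
id signed 3b, MSB=0: value = 2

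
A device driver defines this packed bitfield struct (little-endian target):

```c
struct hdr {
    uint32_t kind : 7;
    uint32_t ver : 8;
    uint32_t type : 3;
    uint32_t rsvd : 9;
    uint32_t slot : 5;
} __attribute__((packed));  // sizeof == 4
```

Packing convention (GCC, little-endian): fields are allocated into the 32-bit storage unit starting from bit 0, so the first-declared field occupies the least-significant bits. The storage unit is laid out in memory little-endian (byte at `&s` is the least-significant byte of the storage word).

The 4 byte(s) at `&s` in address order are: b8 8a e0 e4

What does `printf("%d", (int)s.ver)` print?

21

[0]=0xb8 [1]=0x8a [2]=0xe0 [3]=0xe4 (little-endian) → word 0xe4e08ab8
kind [0+:7] = (word>>0) & 0x7f = 56
ver [7+:8] = (word>>7) & 0xff = 21  ←
type [15+:3] = (word>>15) & 0x7 = 1
rsvd [18+:9] = (word>>18) & 0x1ff = 312
slot [27+:5] = (word>>27) & 0x1f = 28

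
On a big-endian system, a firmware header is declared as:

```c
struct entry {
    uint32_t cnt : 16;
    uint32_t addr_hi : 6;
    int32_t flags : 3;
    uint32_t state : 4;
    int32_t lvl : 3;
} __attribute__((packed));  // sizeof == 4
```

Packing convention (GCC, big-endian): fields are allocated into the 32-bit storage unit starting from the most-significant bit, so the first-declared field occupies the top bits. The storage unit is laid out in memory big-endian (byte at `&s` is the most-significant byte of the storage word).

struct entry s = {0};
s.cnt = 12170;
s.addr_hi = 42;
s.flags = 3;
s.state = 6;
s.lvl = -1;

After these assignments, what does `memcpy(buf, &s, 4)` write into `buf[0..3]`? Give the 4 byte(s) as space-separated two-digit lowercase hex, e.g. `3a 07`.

cnt (16b) val=12170 bits=0x2f8a at bit 16: 0x2f8a0000
addr_hi (6b) val=42 bits=0x2a at bit 10: 0x2f8aa800
flags (3b) val=3 bits=0x3 at bit 7: 0x2f8aa980
state (4b) val=6 bits=0x6 at bit 3: 0x2f8aa9b0
lvl (3b) val=-1 bits=0x7 at bit 0: 0x2f8aa9b7
word = 0x2f8aa9b7 → big-endian bytes:
  [0]=0x2f  [1]=0x8a  [2]=0xa9  [3]=0xb7

2f 8a a9 b7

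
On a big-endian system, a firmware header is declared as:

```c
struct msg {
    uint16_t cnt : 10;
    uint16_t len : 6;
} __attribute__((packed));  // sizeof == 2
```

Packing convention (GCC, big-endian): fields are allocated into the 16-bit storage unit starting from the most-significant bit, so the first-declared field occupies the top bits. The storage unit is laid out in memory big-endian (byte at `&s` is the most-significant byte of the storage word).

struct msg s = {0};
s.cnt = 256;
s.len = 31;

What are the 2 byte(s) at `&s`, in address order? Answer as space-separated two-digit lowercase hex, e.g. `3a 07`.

40 1f

cnt:10 = 256 → 0x100 << 6 → word 0x4000
len:6 = 31 → 0x1f << 0 → word 0x401f
word = 0x401f → big-endian bytes:
  [0]=0x40  [1]=0x1f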